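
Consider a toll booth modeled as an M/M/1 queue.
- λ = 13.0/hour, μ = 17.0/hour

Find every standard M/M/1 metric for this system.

Step 1: ρ = λ/μ = 13.0/17.0 = 0.7647
Step 2: L = λ/(μ-λ) = 13.0/4.00 = 3.2500
Step 3: Lq = λ²/(μ(μ-λ)) = 169.00/(17.0×4.00) = 2.4853
Step 4: W = 1/(μ-λ) = 1/4.00 = 0.2500
Step 5: Wq = λ/(μ(μ-λ)) = 13.0/(17.0×4.00) = 0.1912
Step 6: P(0) = 1-ρ = 0.2353
Verify: L = λW = 13.0×0.2500 = 3.2500 ✔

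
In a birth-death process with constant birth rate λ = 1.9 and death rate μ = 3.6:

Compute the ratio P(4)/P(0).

For constant rates: P(n)/P(0) = (λ/μ)^n
P(4)/P(0) = (1.9/3.6)^4 = 0.52778^4 = 0.07759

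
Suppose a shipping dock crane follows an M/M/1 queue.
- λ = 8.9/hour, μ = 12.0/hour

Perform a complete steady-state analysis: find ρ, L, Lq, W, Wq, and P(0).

Step 1: ρ = λ/μ = 8.9/12.0 = 0.7417
Step 2: L = λ/(μ-λ) = 8.9/3.10 = 2.8710
Step 3: Lq = λ²/(μ(μ-λ)) = 79.21/(12.0×3.10) = 2.1293
Step 4: W = 1/(μ-λ) = 1/3.10 = 0.32258
Step 5: Wq = λ/(μ(μ-λ)) = 8.9/(12.0×3.10) = 0.2392
Step 6: P(0) = 1-ρ = 0.2583
Verify: L = λW = 8.9×0.32258 = 2.8710 ✔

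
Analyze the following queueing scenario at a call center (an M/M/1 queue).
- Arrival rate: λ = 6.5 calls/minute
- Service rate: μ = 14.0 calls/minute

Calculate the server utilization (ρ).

Server utilization: ρ = λ/μ
ρ = 6.5/14.0 = 0.4643
The server is busy 46.43% of the time.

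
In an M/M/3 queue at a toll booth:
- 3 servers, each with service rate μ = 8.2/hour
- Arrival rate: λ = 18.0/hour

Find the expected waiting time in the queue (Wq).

Traffic intensity: ρ = λ/(cμ) = 18.0/(3×8.2) = 0.7317
Since ρ = 0.7317 < 1, system is stable.
Offered load a = λ/μ = cρ = 18.0/8.2 = 2.1951
P₀ = [ Σₙ₌₀^2 aⁿ/n! + a^3/(3!(1-ρ)) ]⁻¹
Σ = a^0/0! + a^1/1! + a^2/2! = 1.0000 + 2.1951 + 2.4093 = 5.6044
a^3/(3!(1-ρ)) = 10.5773/(6 × 0.26829) = 6.5708
P₀ = 1/(5.6044 + 6.5708) = 0.08213
Lq = P₀·a^3·ρ / (3!(1-ρ)²) = 0.082134 × 10.5773 × 0.73171 / (6 × 0.071981) = 1.4719
Wq = Lq/λ = 1.4719/18.0 = 0.08177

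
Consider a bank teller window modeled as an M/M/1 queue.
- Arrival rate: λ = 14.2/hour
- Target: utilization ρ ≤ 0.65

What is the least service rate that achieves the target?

ρ = λ/μ, so μ = λ/ρ
μ ≥ 14.2/0.65 = 21.8462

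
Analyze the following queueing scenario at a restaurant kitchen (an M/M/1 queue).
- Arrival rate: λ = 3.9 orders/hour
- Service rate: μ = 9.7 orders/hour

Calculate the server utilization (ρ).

Server utilization: ρ = λ/μ
ρ = 3.9/9.7 = 0.4021
The server is busy 40.21% of the time.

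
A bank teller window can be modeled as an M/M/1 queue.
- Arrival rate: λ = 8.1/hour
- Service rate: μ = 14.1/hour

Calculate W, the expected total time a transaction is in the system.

First, compute utilization: ρ = λ/μ = 8.1/14.1 = 0.5745
For M/M/1: W = 1/(μ-λ)
W = 1/(14.1-8.1) = 1/6.00
W = 0.1667 hours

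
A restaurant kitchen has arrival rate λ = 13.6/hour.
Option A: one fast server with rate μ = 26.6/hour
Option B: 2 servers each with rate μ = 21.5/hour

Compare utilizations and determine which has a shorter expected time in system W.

Option A: single server μ = 26.6 (M/M/1)
  ρ_A = 13.6/26.6 = 0.5113
  W_A = 1/(μ-λ) = 1/(26.6-13.6) = 1/13.00 = 0.07692

Option B: 2 servers μ = 21.5 (M/M/2)
  ρ_B = λ/(cμ) = 13.6/(2×21.5) = 0.3163
  Offered load a = λ/μ = cρ = 13.6/21.5 = 0.6326
  P₀ = [ Σₙ₌₀^1 aⁿ/n! + a^2/(2!(1-ρ)) ]⁻¹
  Σ = a^0/0! + a^1/1! = 1.0000 + 0.6326 = 1.6326
  a^2/(2!(1-ρ)) = 0.4001/(2 × 0.6837) = 0.2926
  P₀ = 1/(1.6326 + 0.2926) = 0.5194
  Lq = P₀·a^2·ρ / (2!(1-ρ)²) = 0.51943 × 0.40013 × 0.31628 / (2 × 0.46747) = 0.07031
  Wq_B = Lq/λ = 0.07031/13.6 = 0.005170
  W_B = Wq_B + 1/μ = 0.005170 + 0.04651 = 0.05168

Since W_B = 0.05168 < W_A = 0.07692, Option B (multiple servers) has the shorter time in system.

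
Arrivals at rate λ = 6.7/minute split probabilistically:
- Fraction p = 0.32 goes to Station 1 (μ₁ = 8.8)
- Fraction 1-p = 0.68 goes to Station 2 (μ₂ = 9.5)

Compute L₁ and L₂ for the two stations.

Effective rates: λ₁ = 6.7×0.32 = 2.144, λ₂ = 6.7×0.68 = 4.556
Station 1: ρ₁ = 2.144/8.8 = 0.2436, L₁ = ρ₁/(1-ρ₁) = 0.2436/(1-0.2436) = 0.3221
Station 2: ρ₂ = 4.556/9.5 = 0.47958, L₂ = ρ₂/(1-ρ₂) = 0.47958/(1-0.47958) = 0.9215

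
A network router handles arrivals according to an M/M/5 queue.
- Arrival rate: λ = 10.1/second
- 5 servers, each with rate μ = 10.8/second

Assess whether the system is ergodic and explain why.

Stability requires ρ = λ/(cμ) < 1
ρ = 10.1/(5 × 10.8) = 10.1/54.00 = 0.1870
Since 0.1870 < 1, the system is STABLE.
The servers are busy 18.70% of the time.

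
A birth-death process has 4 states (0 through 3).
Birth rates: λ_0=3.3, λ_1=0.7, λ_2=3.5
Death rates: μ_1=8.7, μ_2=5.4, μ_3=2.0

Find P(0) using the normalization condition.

Ratios P(n)/P(0) = (λ₀···λₙ₋₁)/(μ₁···μₙ):
P(1)/P(0) = (3.3)/(8.7) = 0.3793
P(2)/P(0) = (3.3×0.7)/(8.7×5.4) = 0.04917
P(3)/P(0) = (3.3×0.7×3.5)/(8.7×5.4×2.0) = 0.08605

Normalization: ∑ P(n) = 1
P(0) × (1.0000 + 0.3793 + 0.04917 + 0.08605) = 1
P(0) × 1.5145 = 1
P(0) = 1/1.5145 = 0.6603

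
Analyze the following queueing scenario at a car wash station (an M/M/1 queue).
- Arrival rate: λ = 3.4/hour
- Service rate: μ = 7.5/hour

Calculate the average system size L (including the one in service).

ρ = λ/μ = 3.4/7.5 = 0.4533
For M/M/1: L = λ/(μ-λ)
L = 3.4/(7.5-3.4) = 3.4/4.10
L = 0.8293 cars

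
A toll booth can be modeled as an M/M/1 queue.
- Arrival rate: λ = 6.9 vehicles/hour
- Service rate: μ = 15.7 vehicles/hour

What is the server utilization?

Server utilization: ρ = λ/μ
ρ = 6.9/15.7 = 0.4395
The server is busy 43.95% of the time.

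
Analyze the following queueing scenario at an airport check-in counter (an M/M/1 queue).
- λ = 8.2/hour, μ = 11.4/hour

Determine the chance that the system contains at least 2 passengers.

ρ = λ/μ = 8.2/11.4 = 0.7193
P(N ≥ n) = ρⁿ
P(N ≥ 2) = 0.7193^2
P(N ≥ 2) = 0.5174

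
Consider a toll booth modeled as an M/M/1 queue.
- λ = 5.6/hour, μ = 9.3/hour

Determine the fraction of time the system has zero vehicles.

ρ = λ/μ = 5.6/9.3 = 0.6022
P(0) = 1 - ρ = 1 - 0.6022 = 0.3978
The server is idle 39.78% of the time.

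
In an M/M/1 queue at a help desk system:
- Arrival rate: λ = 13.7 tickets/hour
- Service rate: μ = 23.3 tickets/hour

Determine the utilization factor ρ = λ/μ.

Server utilization: ρ = λ/μ
ρ = 13.7/23.3 = 0.5880
The server is busy 58.80% of the time.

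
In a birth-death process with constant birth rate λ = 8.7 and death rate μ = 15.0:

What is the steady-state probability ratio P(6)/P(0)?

For constant rates: P(n)/P(0) = (λ/μ)^n
P(6)/P(0) = (8.7/15.0)^6 = 0.5800^6 = 0.03807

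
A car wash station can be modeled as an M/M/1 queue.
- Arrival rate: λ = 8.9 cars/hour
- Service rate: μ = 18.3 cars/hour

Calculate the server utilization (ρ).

Server utilization: ρ = λ/μ
ρ = 8.9/18.3 = 0.4863
The server is busy 48.63% of the time.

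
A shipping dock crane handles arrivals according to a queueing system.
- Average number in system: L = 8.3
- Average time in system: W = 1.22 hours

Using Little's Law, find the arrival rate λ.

Little's Law: L = λW, so λ = L/W
λ = 8.3/1.22 = 6.8033 containers/hour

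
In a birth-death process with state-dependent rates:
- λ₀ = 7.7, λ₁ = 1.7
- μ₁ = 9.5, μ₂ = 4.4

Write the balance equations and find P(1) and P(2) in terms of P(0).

Balance equations:
State 0: λ₀P₀ = μ₁P₁ → P₁ = (λ₀/μ₁)P₀ = (7.7/9.5)P₀ = 0.8105P₀
State 1: P₂ = (λ₀λ₁)/(μ₁μ₂)P₀ = (7.7×1.7)/(9.5×4.4)P₀ = 0.3132P₀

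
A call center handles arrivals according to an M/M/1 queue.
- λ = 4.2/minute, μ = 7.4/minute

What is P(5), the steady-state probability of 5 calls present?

ρ = λ/μ = 4.2/7.4 = 0.5676
P(n) = (1-ρ)ρⁿ
P(5) = (1-0.5676) × 0.5676^5
P(5) = 0.4324 × 0.05891
P(5) = 0.02547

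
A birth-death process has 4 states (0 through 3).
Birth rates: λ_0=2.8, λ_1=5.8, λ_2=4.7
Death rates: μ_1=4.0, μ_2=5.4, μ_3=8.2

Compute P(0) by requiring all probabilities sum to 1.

Ratios P(n)/P(0) = (λ₀···λₙ₋₁)/(μ₁···μₙ):
P(1)/P(0) = (2.8)/(4.0) = 0.7000
P(2)/P(0) = (2.8×5.8)/(4.0×5.4) = 0.7519
P(3)/P(0) = (2.8×5.8×4.7)/(4.0×5.4×8.2) = 0.4309

Normalization: ∑ P(n) = 1
P(0) × (1.0000 + 0.7000 + 0.7519 + 0.4309) = 1
P(0) × 2.8828 = 1
P(0) = 1/2.8828 = 0.3469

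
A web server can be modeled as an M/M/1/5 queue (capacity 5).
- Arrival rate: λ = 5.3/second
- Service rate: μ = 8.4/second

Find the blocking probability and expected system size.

ρ = λ/μ = 5.3/8.4 = 0.63095
P₀ = (1-ρ)/(1-ρ^(K+1)) = (1-0.63095)/(1-0.63095^6) = 0.3690/0.9369 = 0.3939
P_K = P₀×ρ^K = 0.3939 × 0.63095^5 = 0.3939 × 0.09999 = 0.03939
Blocking probability P_5 = 0.03939 (3.94%)
L = ρ[1 - (K+1)ρ^K + Kρ^(K+1)] / [(1-ρ)(1-ρ^(K+1))]
L = 0.63095 × (1 - 6×0.099994 + 5×0.063091) / ((1 - 0.63095) × (1 - 0.063091)) = 1.3056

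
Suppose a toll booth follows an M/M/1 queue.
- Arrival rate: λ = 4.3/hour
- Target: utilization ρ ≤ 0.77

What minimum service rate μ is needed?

ρ = λ/μ, so μ = λ/ρ
μ ≥ 4.3/0.77 = 5.5844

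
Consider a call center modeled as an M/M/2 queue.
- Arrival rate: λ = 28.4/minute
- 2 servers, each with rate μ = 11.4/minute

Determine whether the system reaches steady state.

Stability requires ρ = λ/(cμ) < 1
ρ = 28.4/(2 × 11.4) = 28.4/22.80 = 1.2456
Since 1.2456 ≥ 1, the system is UNSTABLE.
Need c > λ/μ = 28.4/11.4 = 2.49.
Minimum servers needed: c = 3.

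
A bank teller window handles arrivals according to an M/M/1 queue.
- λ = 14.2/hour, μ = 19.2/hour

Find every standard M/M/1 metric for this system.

Step 1: ρ = λ/μ = 14.2/19.2 = 0.7396
Step 2: L = λ/(μ-λ) = 14.2/5.00 = 2.8400
Step 3: Lq = λ²/(μ(μ-λ)) = 201.64/(19.2×5.00) = 2.1004
Step 4: W = 1/(μ-λ) = 1/5.00 = 0.2000
Step 5: Wq = λ/(μ(μ-λ)) = 14.2/(19.2×5.00) = 0.1479
Step 6: P(0) = 1-ρ = 0.2604
Verify: L = λW = 14.2×0.2000 = 2.8400 ✔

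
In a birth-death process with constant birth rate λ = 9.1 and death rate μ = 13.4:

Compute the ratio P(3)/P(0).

For constant rates: P(n)/P(0) = (λ/μ)^n
P(3)/P(0) = (9.1/13.4)^3 = 0.6791^3 = 0.3132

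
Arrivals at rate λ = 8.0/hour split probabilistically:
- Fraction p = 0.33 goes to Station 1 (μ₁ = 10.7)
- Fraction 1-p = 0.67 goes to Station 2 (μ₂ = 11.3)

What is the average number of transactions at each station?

Effective rates: λ₁ = 8.0×0.33 = 2.64, λ₂ = 8.0×0.67 = 5.36
Station 1: ρ₁ = 2.64/10.7 = 0.2467, L₁ = ρ₁/(1-ρ₁) = 0.2467/(1-0.2467) = 0.3275
Station 2: ρ₂ = 5.36/11.3 = 0.47434, L₂ = ρ₂/(1-ρ₂) = 0.47434/(1-0.47434) = 0.9024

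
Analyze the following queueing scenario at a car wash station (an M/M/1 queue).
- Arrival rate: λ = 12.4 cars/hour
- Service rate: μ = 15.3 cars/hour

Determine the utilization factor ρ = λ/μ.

Server utilization: ρ = λ/μ
ρ = 12.4/15.3 = 0.8105
The server is busy 81.05% of the time.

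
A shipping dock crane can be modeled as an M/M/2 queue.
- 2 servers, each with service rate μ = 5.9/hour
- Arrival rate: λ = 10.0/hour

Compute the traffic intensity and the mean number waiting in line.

Traffic intensity: ρ = λ/(cμ) = 10.0/(2×5.9) = 0.8475
Since ρ = 0.8475 < 1, system is stable.
Offered load a = λ/μ = cρ = 10.0/5.9 = 1.6949
P₀ = [ Σₙ₌₀^1 aⁿ/n! + a^2/(2!(1-ρ)) ]⁻¹
Σ = a^0/0! + a^1/1! = 1.0000 + 1.6949 = 2.6949
a^2/(2!(1-ρ)) = 2.8727/(2 × 0.15254) = 9.4162
P₀ = 1/(2.6949 + 9.4162) = 0.08257
Lq = P₀·a^2·ρ / (2!(1-ρ)²) = 0.08257 × 2.8727 × 0.8475 / (2 × 0.02327) = 4.3194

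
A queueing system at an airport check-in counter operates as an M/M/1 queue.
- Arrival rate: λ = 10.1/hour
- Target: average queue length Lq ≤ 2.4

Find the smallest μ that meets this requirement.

For M/M/1: Lq = λ²/(μ(μ-λ))
Need Lq ≤ 2.4, i.e. μ(μ-λ) ≥ λ²/2.4
μ² - 10.1μ - 102.01/2.4 ≥ 0  →  μ² - 10.1μ - 42.50417 ≥ 0
Quadratic formula (positive root): μ = [λ + √(λ² + 4×42.50417)]/2
Discriminant: 102.01 + 4×42.50417 = 272.0267, √272.0267 = 16.4932
μ ≥ (10.1 + 16.4932)/2 = 13.2966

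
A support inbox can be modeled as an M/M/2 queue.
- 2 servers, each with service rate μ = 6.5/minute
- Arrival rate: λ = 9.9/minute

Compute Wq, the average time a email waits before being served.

Traffic intensity: ρ = λ/(cμ) = 9.9/(2×6.5) = 0.7615
Since ρ = 0.7615 < 1, system is stable.
Offered load a = λ/μ = cρ = 9.9/6.5 = 1.5231
P₀ = [ Σₙ₌₀^1 aⁿ/n! + a^2/(2!(1-ρ)) ]⁻¹
Σ = a^0/0! + a^1/1! = 1.0000 + 1.5231 = 2.5231
a^2/(2!(1-ρ)) = 2.31976/(2 × 0.238462) = 4.8640
P₀ = 1/(2.5231 + 4.8640) = 0.1354
Lq = P₀·a^2·ρ / (2!(1-ρ)²) = 0.13537 × 2.3198 × 0.76154 / (2 × 0.056864) = 2.1028
Wq = Lq/λ = 2.1028/9.9 = 0.2124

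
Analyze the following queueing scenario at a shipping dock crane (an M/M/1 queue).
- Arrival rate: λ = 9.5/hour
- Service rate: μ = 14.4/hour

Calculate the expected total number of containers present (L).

ρ = λ/μ = 9.5/14.4 = 0.6597
For M/M/1: L = λ/(μ-λ)
L = 9.5/(14.4-9.5) = 9.5/4.90
L = 1.9388 containers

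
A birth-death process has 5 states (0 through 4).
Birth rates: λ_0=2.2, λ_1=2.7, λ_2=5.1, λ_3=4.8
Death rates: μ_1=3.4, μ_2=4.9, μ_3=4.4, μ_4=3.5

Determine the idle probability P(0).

Ratios P(n)/P(0) = (λ₀···λₙ₋₁)/(μ₁···μₙ):
P(1)/P(0) = (2.2)/(3.4) = 0.64706
P(2)/P(0) = (2.2×2.7)/(3.4×4.9) = 0.35654
P(3)/P(0) = (2.2×2.7×5.1)/(3.4×4.9×4.4) = 0.41327
P(4)/P(0) = (2.2×2.7×5.1×4.8)/(3.4×4.9×4.4×3.5) = 0.56676

Normalization: ∑ P(n) = 1
P(0) × (1.0000 + 0.64706 + 0.35654 + 0.41327 + 0.56676) = 1
P(0) × 2.9836 = 1
P(0) = 1/2.9836 = 0.3352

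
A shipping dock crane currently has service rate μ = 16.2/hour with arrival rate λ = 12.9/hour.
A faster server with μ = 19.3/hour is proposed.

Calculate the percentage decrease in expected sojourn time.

System 1: ρ₁ = 12.9/16.2 = 0.7963, W₁ = 1/(16.2-12.9) = 0.30303
System 2: ρ₂ = 12.9/19.3 = 0.6684, W₂ = 1/(19.3-12.9) = 0.15625
Improvement: (W₁-W₂)/W₁ = (0.30303-0.15625)/0.30303 = 48.44%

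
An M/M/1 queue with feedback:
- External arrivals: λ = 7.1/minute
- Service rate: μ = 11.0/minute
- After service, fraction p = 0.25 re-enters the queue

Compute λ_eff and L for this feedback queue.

Effective arrival rate: λ_eff = λ/(1-p) = 7.1/(1-0.25) = 7.1/0.75 = 9.46667
ρ = λ_eff/μ = 9.46667/11.0 = 0.860606
L = ρ/(1-ρ) = 0.860606/(1-0.860606) = 6.1739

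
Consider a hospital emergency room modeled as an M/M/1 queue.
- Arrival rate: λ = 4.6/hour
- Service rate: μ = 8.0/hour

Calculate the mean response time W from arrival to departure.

First, compute utilization: ρ = λ/μ = 4.6/8.0 = 0.5750
For M/M/1: W = 1/(μ-λ)
W = 1/(8.0-4.6) = 1/3.40
W = 0.2941 hours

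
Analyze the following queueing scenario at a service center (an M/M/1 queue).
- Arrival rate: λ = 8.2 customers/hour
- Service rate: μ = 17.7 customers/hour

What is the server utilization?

Server utilization: ρ = λ/μ
ρ = 8.2/17.7 = 0.4633
The server is busy 46.33% of the time.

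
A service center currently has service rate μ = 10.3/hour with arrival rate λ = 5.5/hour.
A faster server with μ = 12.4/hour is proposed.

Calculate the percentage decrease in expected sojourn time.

System 1: ρ₁ = 5.5/10.3 = 0.5340, W₁ = 1/(10.3-5.5) = 0.20833
System 2: ρ₂ = 5.5/12.4 = 0.4435, W₂ = 1/(12.4-5.5) = 0.14493
Improvement: (W₁-W₂)/W₁ = (0.20833-0.14493)/0.20833 = 30.43%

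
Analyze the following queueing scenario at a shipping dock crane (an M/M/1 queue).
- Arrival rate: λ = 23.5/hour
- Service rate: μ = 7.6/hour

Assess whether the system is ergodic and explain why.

Stability requires ρ = λ/(cμ) < 1
ρ = 23.5/(1 × 7.6) = 23.5/7.60 = 3.0921
Since 3.0921 ≥ 1, the system is UNSTABLE.
Queue grows without bound. Need μ > λ = 23.5.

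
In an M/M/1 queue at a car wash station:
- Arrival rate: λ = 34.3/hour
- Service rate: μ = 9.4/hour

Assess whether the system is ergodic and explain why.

Stability requires ρ = λ/(cμ) < 1
ρ = 34.3/(1 × 9.4) = 34.3/9.40 = 3.6489
Since 3.6489 ≥ 1, the system is UNSTABLE.
Queue grows without bound. Need μ > λ = 34.3.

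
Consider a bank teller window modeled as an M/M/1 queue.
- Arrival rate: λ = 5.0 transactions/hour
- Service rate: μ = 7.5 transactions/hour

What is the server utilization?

Server utilization: ρ = λ/μ
ρ = 5.0/7.5 = 0.6667
The server is busy 66.67% of the time.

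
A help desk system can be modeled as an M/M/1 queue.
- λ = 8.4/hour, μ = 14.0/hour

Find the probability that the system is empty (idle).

ρ = λ/μ = 8.4/14.0 = 0.6000
P(0) = 1 - ρ = 1 - 0.6000 = 0.4000
The server is idle 40.00% of the time.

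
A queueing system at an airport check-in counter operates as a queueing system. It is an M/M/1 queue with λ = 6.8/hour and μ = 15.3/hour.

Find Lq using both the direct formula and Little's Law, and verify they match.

Method 1 (direct): Lq = λ²/(μ(μ-λ)) = 46.24/(15.3 × 8.50) = 0.3556

Method 2 (Little's Law):
W = 1/(μ-λ) = 1/8.50 = 0.11765
Wq = W - 1/μ = 0.11765 - 0.065359 = 0.05229
Lq = λWq = 6.8 × 0.05229 = 0.3556 ✔ (matches Method 1)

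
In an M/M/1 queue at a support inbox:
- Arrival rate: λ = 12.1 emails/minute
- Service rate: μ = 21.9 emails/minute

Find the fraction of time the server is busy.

Server utilization: ρ = λ/μ
ρ = 12.1/21.9 = 0.5525
The server is busy 55.25% of the time.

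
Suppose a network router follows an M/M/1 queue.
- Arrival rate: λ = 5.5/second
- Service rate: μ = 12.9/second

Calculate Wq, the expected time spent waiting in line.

First, compute utilization: ρ = λ/μ = 5.5/12.9 = 0.4264
For M/M/1: Wq = λ/(μ(μ-λ))
Wq = 5.5/(12.9 × (12.9-5.5))
Wq = 5.5/(12.9 × 7.40)
Wq = 0.05762 seconds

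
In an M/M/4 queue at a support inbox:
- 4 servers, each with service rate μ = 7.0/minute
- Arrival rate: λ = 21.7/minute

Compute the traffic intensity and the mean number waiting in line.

Traffic intensity: ρ = λ/(cμ) = 21.7/(4×7.0) = 0.7750
Since ρ = 0.7750 < 1, system is stable.
Offered load a = λ/μ = cρ = 21.7/7.0 = 3.1000
P₀ = [ Σₙ₌₀^3 aⁿ/n! + a^4/(4!(1-ρ)) ]⁻¹
Σ = a^0/0! + a^1/1! + a^2/2! + a^3/3! = 1.0000 + 3.1000 + 4.8050 + 4.9652 = 13.8702
a^4/(4!(1-ρ)) = 92.3521/(24 × 0.2250) = 17.1022
P₀ = 1/(13.8702 + 17.1022) = 0.03229
Lq = P₀·a^4·ρ / (4!(1-ρ)²) = 0.0322868 × 92.3521 × 0.775000 / (24 × 0.0506250) = 1.9019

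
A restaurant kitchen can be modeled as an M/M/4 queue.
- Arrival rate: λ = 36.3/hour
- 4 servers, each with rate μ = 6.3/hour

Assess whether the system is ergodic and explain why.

Stability requires ρ = λ/(cμ) < 1
ρ = 36.3/(4 × 6.3) = 36.3/25.20 = 1.4405
Since 1.4405 ≥ 1, the system is UNSTABLE.
Need c > λ/μ = 36.3/6.3 = 5.76.
Minimum servers needed: c = 6.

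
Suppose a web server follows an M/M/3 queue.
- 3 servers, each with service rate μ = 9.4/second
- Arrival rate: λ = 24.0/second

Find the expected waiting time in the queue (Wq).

Traffic intensity: ρ = λ/(cμ) = 24.0/(3×9.4) = 0.8511
Since ρ = 0.8511 < 1, system is stable.
Offered load a = λ/μ = cρ = 24.0/9.4 = 2.5532
P₀ = [ Σₙ₌₀^2 aⁿ/n! + a^3/(3!(1-ρ)) ]⁻¹
Σ = a^0/0! + a^1/1! + a^2/2! = 1.0000 + 2.5532 + 3.2594 = 6.8126
a^3/(3!(1-ρ)) = 16.6437/(6 × 0.148936) = 18.6251
P₀ = 1/(6.8126 + 18.6251) = 0.03931
Lq = P₀·a^3·ρ / (3!(1-ρ)²) = 0.039312 × 16.6437 × 0.85106 / (6 × 0.022182) = 4.1839
Wq = Lq/λ = 4.1839/24.0 = 0.1743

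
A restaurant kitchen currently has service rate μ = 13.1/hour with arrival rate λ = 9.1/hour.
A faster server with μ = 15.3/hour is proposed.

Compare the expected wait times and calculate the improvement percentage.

System 1: ρ₁ = 9.1/13.1 = 0.6947, W₁ = 1/(13.1-9.1) = 0.2500
System 2: ρ₂ = 9.1/15.3 = 0.5948, W₂ = 1/(15.3-9.1) = 0.1613
Improvement: (W₁-W₂)/W₁ = (0.2500-0.1613)/0.2500 = 35.48%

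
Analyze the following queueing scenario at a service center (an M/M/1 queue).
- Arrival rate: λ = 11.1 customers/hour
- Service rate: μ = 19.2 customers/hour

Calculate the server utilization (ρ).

Server utilization: ρ = λ/μ
ρ = 11.1/19.2 = 0.5781
The server is busy 57.81% of the time.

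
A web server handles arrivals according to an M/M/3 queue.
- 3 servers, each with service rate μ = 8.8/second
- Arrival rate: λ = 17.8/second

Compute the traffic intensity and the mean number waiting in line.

Traffic intensity: ρ = λ/(cμ) = 17.8/(3×8.8) = 0.6742
Since ρ = 0.6742 < 1, system is stable.
Offered load a = λ/μ = cρ = 17.8/8.8 = 2.0227
P₀ = [ Σₙ₌₀^2 aⁿ/n! + a^3/(3!(1-ρ)) ]⁻¹
Σ = a^0/0! + a^1/1! + a^2/2! = 1.0000 + 2.0227 + 2.0457 = 5.0684
a^3/(3!(1-ρ)) = 8.2758/(6 × 0.32576) = 4.2341
P₀ = 1/(5.0684 + 4.2341) = 0.1075
Lq = P₀·a^3·ρ / (3!(1-ρ)²) = 0.10750 × 8.2758 × 0.67424 / (6 × 0.10612) = 0.9421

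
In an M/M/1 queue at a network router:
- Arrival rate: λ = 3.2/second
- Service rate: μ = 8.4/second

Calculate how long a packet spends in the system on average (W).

First, compute utilization: ρ = λ/μ = 3.2/8.4 = 0.3810
For M/M/1: W = 1/(μ-λ)
W = 1/(8.4-3.2) = 1/5.20
W = 0.1923 seconds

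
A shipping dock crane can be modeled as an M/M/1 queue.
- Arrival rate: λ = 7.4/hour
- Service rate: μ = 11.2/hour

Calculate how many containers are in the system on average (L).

ρ = λ/μ = 7.4/11.2 = 0.6607
For M/M/1: L = λ/(μ-λ)
L = 7.4/(11.2-7.4) = 7.4/3.80
L = 1.9474 containers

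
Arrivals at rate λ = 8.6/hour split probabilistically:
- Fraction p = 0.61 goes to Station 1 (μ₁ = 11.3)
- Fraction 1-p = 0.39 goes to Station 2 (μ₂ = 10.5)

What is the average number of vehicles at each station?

Effective rates: λ₁ = 8.6×0.61 = 5.246, λ₂ = 8.6×0.39 = 3.354
Station 1: ρ₁ = 5.246/11.3 = 0.46425, L₁ = ρ₁/(1-ρ₁) = 0.46425/(1-0.46425) = 0.8665
Station 2: ρ₂ = 3.354/10.5 = 0.31943, L₂ = ρ₂/(1-ρ₂) = 0.31943/(1-0.31943) = 0.4694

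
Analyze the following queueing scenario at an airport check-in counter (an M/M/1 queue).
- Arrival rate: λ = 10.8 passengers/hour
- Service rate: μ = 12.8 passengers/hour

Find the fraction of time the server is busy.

Server utilization: ρ = λ/μ
ρ = 10.8/12.8 = 0.8438
The server is busy 84.38% of the time.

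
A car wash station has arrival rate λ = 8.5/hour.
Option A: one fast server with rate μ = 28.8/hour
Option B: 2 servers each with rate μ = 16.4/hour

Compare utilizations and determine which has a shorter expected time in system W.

Option A: single server μ = 28.8 (M/M/1)
  ρ_A = 8.5/28.8 = 0.2951
  W_A = 1/(μ-λ) = 1/(28.8-8.5) = 1/20.30 = 0.04926

Option B: 2 servers μ = 16.4 (M/M/2)
  ρ_B = λ/(cμ) = 8.5/(2×16.4) = 0.2591
  Offered load a = λ/μ = cρ = 8.5/16.4 = 0.5183
  P₀ = [ Σₙ₌₀^1 aⁿ/n! + a^2/(2!(1-ρ)) ]⁻¹
  Σ = a^0/0! + a^1/1! = 1.0000 + 0.5183 = 1.5183
  a^2/(2!(1-ρ)) = 0.2686/(2 × 0.7409) = 0.1813
  P₀ = 1/(1.5183 + 0.1813) = 0.5884
  Lq = P₀·a^2·ρ / (2!(1-ρ)²) = 0.58838 × 0.26863 × 0.25915 / (2 × 0.54886) = 0.03731
  Wq_B = Lq/λ = 0.037313/8.5 = 0.004390
  W_B = Wq_B + 1/μ = 0.004390 + 0.06098 = 0.06537

Since W_A = 0.04926 < W_B = 0.06537, Option A (single fast server) has the shorter time in system.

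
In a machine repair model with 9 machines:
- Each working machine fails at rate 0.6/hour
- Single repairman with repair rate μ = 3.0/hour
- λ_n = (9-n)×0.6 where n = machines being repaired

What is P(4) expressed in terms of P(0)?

P(4)/P(0) = ∏_{i=0}^{4-1} λ_i/μ_{i+1}
= (9-0)×0.6/3.0 × (9-1)×0.6/3.0 × (9-2)×0.6/3.0 × (9-3)×0.6/3.0
= 4.8384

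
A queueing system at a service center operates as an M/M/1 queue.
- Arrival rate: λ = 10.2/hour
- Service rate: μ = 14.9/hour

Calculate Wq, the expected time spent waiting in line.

First, compute utilization: ρ = λ/μ = 10.2/14.9 = 0.6846
For M/M/1: Wq = λ/(μ(μ-λ))
Wq = 10.2/(14.9 × (14.9-10.2))
Wq = 10.2/(14.9 × 4.70)
Wq = 0.1457 hours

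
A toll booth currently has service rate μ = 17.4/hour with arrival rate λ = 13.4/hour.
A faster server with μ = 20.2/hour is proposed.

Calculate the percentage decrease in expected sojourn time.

System 1: ρ₁ = 13.4/17.4 = 0.7701, W₁ = 1/(17.4-13.4) = 0.25000
System 2: ρ₂ = 13.4/20.2 = 0.6634, W₂ = 1/(20.2-13.4) = 0.14706
Improvement: (W₁-W₂)/W₁ = (0.25000-0.14706)/0.25000 = 41.18%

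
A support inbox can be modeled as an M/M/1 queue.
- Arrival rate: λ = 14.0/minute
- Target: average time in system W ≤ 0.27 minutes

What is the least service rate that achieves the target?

For M/M/1: W = 1/(μ-λ)
Need W ≤ 0.27, so 1/(μ-λ) ≤ 0.27
μ - λ ≥ 1/0.27 = 3.7037
μ ≥ 14.0 + 3.7037 = 17.7037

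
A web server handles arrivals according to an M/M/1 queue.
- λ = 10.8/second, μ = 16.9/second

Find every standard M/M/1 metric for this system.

Step 1: ρ = λ/μ = 10.8/16.9 = 0.6391
Step 2: L = λ/(μ-λ) = 10.8/6.10 = 1.7705
Step 3: Lq = λ²/(μ(μ-λ)) = 116.64/(16.9×6.10) = 1.1314
Step 4: W = 1/(μ-λ) = 1/6.10 = 0.163934
Step 5: Wq = λ/(μ(μ-λ)) = 10.8/(16.9×6.10) = 0.1048
Step 6: P(0) = 1-ρ = 0.3609
Verify: L = λW = 10.8×0.163934 = 1.7705 ✔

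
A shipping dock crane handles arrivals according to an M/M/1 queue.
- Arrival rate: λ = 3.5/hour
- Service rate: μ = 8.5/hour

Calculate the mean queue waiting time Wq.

First, compute utilization: ρ = λ/μ = 3.5/8.5 = 0.4118
For M/M/1: Wq = λ/(μ(μ-λ))
Wq = 3.5/(8.5 × (8.5-3.5))
Wq = 3.5/(8.5 × 5.00)
Wq = 0.08235 hours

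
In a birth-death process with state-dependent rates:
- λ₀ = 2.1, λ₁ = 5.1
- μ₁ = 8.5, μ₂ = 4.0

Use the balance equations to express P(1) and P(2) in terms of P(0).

Balance equations:
State 0: λ₀P₀ = μ₁P₁ → P₁ = (λ₀/μ₁)P₀ = (2.1/8.5)P₀ = 0.2471P₀
State 1: P₂ = (λ₀λ₁)/(μ₁μ₂)P₀ = (2.1×5.1)/(8.5×4.0)P₀ = 0.3150P₀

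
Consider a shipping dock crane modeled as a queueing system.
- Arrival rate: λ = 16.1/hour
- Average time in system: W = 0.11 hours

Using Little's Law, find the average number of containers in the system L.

Little's Law: L = λW
L = 16.1 × 0.11 = 1.7710 containers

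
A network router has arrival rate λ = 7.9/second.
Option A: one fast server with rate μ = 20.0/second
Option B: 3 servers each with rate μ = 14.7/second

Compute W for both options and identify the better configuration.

Option A: single server μ = 20.0 (M/M/1)
  ρ_A = 7.9/20.0 = 0.3950
  W_A = 1/(μ-λ) = 1/(20.0-7.9) = 1/12.10 = 0.08264

Option B: 3 servers μ = 14.7 (M/M/3)
  ρ_B = λ/(cμ) = 7.9/(3×14.7) = 0.1791
  Offered load a = λ/μ = cρ = 7.9/14.7 = 0.5374
  P₀ = [ Σₙ₌₀^2 aⁿ/n! + a^3/(3!(1-ρ)) ]⁻¹
  Σ = a^0/0! + a^1/1! + a^2/2! = 1.0000 + 0.5374 + 0.1444 = 1.6818
  a^3/(3!(1-ρ)) = 0.1552/(6 × 0.8209) = 0.03151
  P₀ = 1/(1.6818 + 0.03151) = 0.5837
  Lq = P₀·a^3·ρ / (3!(1-ρ)²) = 0.58366 × 0.15521 × 0.17914 / (6 × 0.67381) = 0.004014
  Wq_B = Lq/λ = 0.004014/7.9 = 0.0005081
  W_B = Wq_B + 1/μ = 0.0005081 + 0.06803 = 0.06854

Since W_B = 0.06854 < W_A = 0.08264, Option B (multiple servers) has the shorter time in system.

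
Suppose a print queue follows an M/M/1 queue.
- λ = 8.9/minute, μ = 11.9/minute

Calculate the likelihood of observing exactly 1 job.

ρ = λ/μ = 8.9/11.9 = 0.7479
P(n) = (1-ρ)ρⁿ
P(1) = (1-0.7479) × 0.7479^1
P(1) = 0.2521 × 0.7479
P(1) = 0.1885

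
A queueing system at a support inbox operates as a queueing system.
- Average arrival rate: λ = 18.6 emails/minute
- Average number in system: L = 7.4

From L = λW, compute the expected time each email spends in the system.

Little's Law: L = λW, so W = L/λ
W = 7.4/18.6 = 0.3978 minutes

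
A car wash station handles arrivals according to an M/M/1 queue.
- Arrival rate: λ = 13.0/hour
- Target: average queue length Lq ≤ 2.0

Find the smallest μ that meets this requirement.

For M/M/1: Lq = λ²/(μ(μ-λ))
Need Lq ≤ 2.0, i.e. μ(μ-λ) ≥ λ²/2.0
μ² - 13.0μ - 169.00/2.0 ≥ 0  →  μ² - 13.0μ - 84.5000 ≥ 0
Quadratic formula (positive root): μ = [λ + √(λ² + 4×84.5000)]/2
Discriminant: 169.00 + 4×84.5000 = 507.0000, √507.0000 = 22.51666
μ ≥ (13.0 + 22.51666)/2 = 17.7583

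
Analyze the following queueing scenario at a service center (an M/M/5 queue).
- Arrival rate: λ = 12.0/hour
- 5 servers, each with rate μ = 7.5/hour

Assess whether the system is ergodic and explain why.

Stability requires ρ = λ/(cμ) < 1
ρ = 12.0/(5 × 7.5) = 12.0/37.50 = 0.3200
Since 0.3200 < 1, the system is STABLE.
The servers are busy 32.00% of the time.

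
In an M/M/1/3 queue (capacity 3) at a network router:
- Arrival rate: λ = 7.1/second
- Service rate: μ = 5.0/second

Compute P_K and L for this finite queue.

ρ = λ/μ = 7.1/5.0 = 1.4200
P₀ = (1-ρ)/(1-ρ^(K+1)) = (1-1.4200)/(1-1.4200^4) = -0.4200/-3.0659 = 0.1370
P_K = P₀×ρ^K = 0.13699 × 1.4200^3 = 0.13699 × 2.8633 = 0.3922
Blocking probability P_3 = 0.3922 (39.22%)
L = ρ[1 - (K+1)ρ^K + Kρ^(K+1)] / [(1-ρ)(1-ρ^(K+1))]
L = 1.4200 × (1 - 4×2.86329 + 3×4.06587) / ((1 - 1.4200) × (1 - 4.06587)) = 1.9237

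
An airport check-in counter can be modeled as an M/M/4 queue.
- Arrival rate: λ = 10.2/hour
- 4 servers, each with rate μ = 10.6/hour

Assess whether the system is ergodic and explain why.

Stability requires ρ = λ/(cμ) < 1
ρ = 10.2/(4 × 10.6) = 10.2/42.40 = 0.2406
Since 0.2406 < 1, the system is STABLE.
The servers are busy 24.06% of the time.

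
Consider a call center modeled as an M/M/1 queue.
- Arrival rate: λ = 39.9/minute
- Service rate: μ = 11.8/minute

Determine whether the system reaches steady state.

Stability requires ρ = λ/(cμ) < 1
ρ = 39.9/(1 × 11.8) = 39.9/11.80 = 3.3814
Since 3.3814 ≥ 1, the system is UNSTABLE.
Queue grows without bound. Need μ > λ = 39.9.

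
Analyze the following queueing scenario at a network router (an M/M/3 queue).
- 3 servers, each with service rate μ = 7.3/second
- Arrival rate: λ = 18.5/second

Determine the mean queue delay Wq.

Traffic intensity: ρ = λ/(cμ) = 18.5/(3×7.3) = 0.8447
Since ρ = 0.8447 < 1, system is stable.
Offered load a = λ/μ = cρ = 18.5/7.3 = 2.5342
P₀ = [ Σₙ₌₀^2 aⁿ/n! + a^3/(3!(1-ρ)) ]⁻¹
Σ = a^0/0! + a^1/1! + a^2/2! = 1.0000 + 2.5342 + 3.2112 = 6.7454
a^3/(3!(1-ρ)) = 16.27596/(6 × 0.1552511) = 17.4727
P₀ = 1/(6.7454 + 17.4727) = 0.04129
Lq = P₀·a^3·ρ / (3!(1-ρ)²) = 0.0412913 × 16.2760 × 0.844749 / (6 × 0.0241029) = 3.9257
Wq = Lq/λ = 3.9257/18.5 = 0.2122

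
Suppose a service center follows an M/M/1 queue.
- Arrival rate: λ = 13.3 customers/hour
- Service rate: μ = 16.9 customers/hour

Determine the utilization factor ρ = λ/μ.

Server utilization: ρ = λ/μ
ρ = 13.3/16.9 = 0.7870
The server is busy 78.70% of the time.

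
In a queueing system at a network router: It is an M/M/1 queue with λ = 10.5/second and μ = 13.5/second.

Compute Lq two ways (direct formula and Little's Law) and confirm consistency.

Method 1 (direct): Lq = λ²/(μ(μ-λ)) = 110.25/(13.5 × 3.00) = 2.7222

Method 2 (Little's Law):
W = 1/(μ-λ) = 1/3.00 = 0.33333
Wq = W - 1/μ = 0.33333 - 0.074074 = 0.25926
Lq = λWq = 10.5 × 0.25926 = 2.7222 ✔ (matches Method 1)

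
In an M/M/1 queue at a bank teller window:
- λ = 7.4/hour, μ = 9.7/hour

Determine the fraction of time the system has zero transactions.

ρ = λ/μ = 7.4/9.7 = 0.7629
P(0) = 1 - ρ = 1 - 0.7629 = 0.2371
The server is idle 23.71% of the time.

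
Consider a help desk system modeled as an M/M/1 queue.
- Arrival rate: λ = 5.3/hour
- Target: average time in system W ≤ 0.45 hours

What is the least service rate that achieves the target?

For M/M/1: W = 1/(μ-λ)
Need W ≤ 0.45, so 1/(μ-λ) ≤ 0.45
μ - λ ≥ 1/0.45 = 2.2222
μ ≥ 5.3 + 2.2222 = 7.5222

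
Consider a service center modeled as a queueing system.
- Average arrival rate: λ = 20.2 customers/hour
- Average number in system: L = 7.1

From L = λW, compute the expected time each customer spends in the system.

Little's Law: L = λW, so W = L/λ
W = 7.1/20.2 = 0.3515 hours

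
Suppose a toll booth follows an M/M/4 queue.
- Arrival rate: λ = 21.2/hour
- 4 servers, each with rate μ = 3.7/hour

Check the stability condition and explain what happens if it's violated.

Stability requires ρ = λ/(cμ) < 1
ρ = 21.2/(4 × 3.7) = 21.2/14.80 = 1.4324
Since 1.4324 ≥ 1, the system is UNSTABLE.
Need c > λ/μ = 21.2/3.7 = 5.73.
Minimum servers needed: c = 6.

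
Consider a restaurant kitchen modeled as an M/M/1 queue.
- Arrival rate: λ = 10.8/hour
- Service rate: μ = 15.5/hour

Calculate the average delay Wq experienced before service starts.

First, compute utilization: ρ = λ/μ = 10.8/15.5 = 0.6968
For M/M/1: Wq = λ/(μ(μ-λ))
Wq = 10.8/(15.5 × (15.5-10.8))
Wq = 10.8/(15.5 × 4.70)
Wq = 0.1482 hours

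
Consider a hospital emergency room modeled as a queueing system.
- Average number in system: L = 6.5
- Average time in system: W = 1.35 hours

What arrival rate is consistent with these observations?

Little's Law: L = λW, so λ = L/W
λ = 6.5/1.35 = 4.8148 patients/hour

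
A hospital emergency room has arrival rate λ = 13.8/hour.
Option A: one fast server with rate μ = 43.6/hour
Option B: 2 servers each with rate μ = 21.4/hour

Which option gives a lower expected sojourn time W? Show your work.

Option A: single server μ = 43.6 (M/M/1)
  ρ_A = 13.8/43.6 = 0.3165
  W_A = 1/(μ-λ) = 1/(43.6-13.8) = 1/29.80 = 0.03356

Option B: 2 servers μ = 21.4 (M/M/2)
  ρ_B = λ/(cμ) = 13.8/(2×21.4) = 0.3224
  Offered load a = λ/μ = cρ = 13.8/21.4 = 0.6449
  P₀ = [ Σₙ₌₀^1 aⁿ/n! + a^2/(2!(1-ρ)) ]⁻¹
  Σ = a^0/0! + a^1/1! = 1.0000 + 0.6449 = 1.6449
  a^2/(2!(1-ρ)) = 0.41584/(2 × 0.67757) = 0.3069
  P₀ = 1/(1.6449 + 0.30686) = 0.5124
  Lq = P₀·a^2·ρ / (2!(1-ρ)²) = 0.51237 × 0.41584 × 0.32243 / (2 × 0.45910) = 0.07482
  Wq_B = Lq/λ = 0.07482/13.8 = 0.005422
  W_B = Wq_B + 1/μ = 0.005422 + 0.04673 = 0.05215

Since W_A = 0.03356 < W_B = 0.05215, Option A (single fast server) has the shorter time in system.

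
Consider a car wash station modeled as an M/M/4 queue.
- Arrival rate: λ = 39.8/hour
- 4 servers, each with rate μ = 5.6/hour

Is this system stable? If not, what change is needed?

Stability requires ρ = λ/(cμ) < 1
ρ = 39.8/(4 × 5.6) = 39.8/22.40 = 1.7768
Since 1.7768 ≥ 1, the system is UNSTABLE.
Need c > λ/μ = 39.8/5.6 = 7.11.
Minimum servers needed: c = 8.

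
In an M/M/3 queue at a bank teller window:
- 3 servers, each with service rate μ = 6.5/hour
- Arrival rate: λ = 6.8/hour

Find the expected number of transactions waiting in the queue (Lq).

Traffic intensity: ρ = λ/(cμ) = 6.8/(3×6.5) = 0.3487
Since ρ = 0.3487 < 1, system is stable.
Offered load a = λ/μ = cρ = 6.8/6.5 = 1.0462
P₀ = [ Σₙ₌₀^2 aⁿ/n! + a^3/(3!(1-ρ)) ]⁻¹
Σ = a^0/0! + a^1/1! + a^2/2! = 1.0000 + 1.0462 + 0.5472 = 2.5934
a^3/(3!(1-ρ)) = 1.1450/(6 × 0.6513) = 0.2930
P₀ = 1/(2.5934 + 0.2930) = 0.3465
Lq = P₀·a^3·ρ / (3!(1-ρ)²) = 0.3465 × 1.1450 × 0.3487 / (6 × 0.4242) = 0.05435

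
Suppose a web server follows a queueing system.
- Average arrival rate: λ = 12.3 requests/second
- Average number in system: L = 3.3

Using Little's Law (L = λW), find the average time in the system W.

Little's Law: L = λW, so W = L/λ
W = 3.3/12.3 = 0.2683 seconds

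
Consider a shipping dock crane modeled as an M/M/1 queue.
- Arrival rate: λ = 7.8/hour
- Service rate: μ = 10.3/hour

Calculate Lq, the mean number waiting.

ρ = λ/μ = 7.8/10.3 = 0.7573
For M/M/1: Lq = λ²/(μ(μ-λ))
Lq = 60.84/(10.3 × 2.50)
Lq = 2.3627 containers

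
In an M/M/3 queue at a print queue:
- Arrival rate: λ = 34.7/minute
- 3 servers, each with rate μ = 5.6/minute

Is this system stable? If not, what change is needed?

Stability requires ρ = λ/(cμ) < 1
ρ = 34.7/(3 × 5.6) = 34.7/16.80 = 2.0655
Since 2.0655 ≥ 1, the system is UNSTABLE.
Need c > λ/μ = 34.7/5.6 = 6.20.
Minimum servers needed: c = 7.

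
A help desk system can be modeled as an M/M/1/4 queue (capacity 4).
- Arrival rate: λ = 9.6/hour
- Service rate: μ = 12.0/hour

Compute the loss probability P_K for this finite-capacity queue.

ρ = λ/μ = 9.6/12.0 = 0.8000
P₀ = (1-ρ)/(1-ρ^(K+1)) = (1-0.8000)/(1-0.8000^5) = 0.2000/0.6723 = 0.2975
P_K = P₀×ρ^K = 0.29748 × 0.8000^4 = 0.29748 × 0.40960 = 0.1218
Blocking probability = 12.18%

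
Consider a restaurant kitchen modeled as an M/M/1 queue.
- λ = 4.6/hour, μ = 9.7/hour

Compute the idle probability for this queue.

ρ = λ/μ = 4.6/9.7 = 0.4742
P(0) = 1 - ρ = 1 - 0.4742 = 0.5258
The server is idle 52.58% of the time.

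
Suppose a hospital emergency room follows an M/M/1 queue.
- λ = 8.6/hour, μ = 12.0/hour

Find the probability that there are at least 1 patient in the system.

ρ = λ/μ = 8.6/12.0 = 0.7167
P(N ≥ n) = ρⁿ
P(N ≥ 1) = 0.7167^1
P(N ≥ 1) = 0.7167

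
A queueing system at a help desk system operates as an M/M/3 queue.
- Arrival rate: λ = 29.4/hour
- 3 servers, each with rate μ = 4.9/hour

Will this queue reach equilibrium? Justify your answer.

Stability requires ρ = λ/(cμ) < 1
ρ = 29.4/(3 × 4.9) = 29.4/14.70 = 2.0000
Since 2.0000 ≥ 1, the system is UNSTABLE.
Need c > λ/μ = 29.4/4.9 = 6.00.
Minimum servers needed: c = 7.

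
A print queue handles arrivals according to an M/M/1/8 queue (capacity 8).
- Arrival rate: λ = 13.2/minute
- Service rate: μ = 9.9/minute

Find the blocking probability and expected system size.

ρ = λ/μ = 13.2/9.9 = 1.33333
P₀ = (1-ρ)/(1-ρ^(K+1)) = (1-1.33333)/(1-1.33333^9) = -0.3333/-12.3180 = 0.02706
P_K = P₀×ρ^K = 0.02706 × 1.33333^8 = 0.02706 × 9.9885 = 0.2703
Blocking probability P_8 = 0.2703 (27.03%)
L = ρ[1 - (K+1)ρ^K + Kρ^(K+1)] / [(1-ρ)(1-ρ^(K+1))]
L = 1.33333 × (1 - 9×9.98852 + 8×13.3180) / ((1 - 1.33333) × (1 - 13.3180)) = 5.7306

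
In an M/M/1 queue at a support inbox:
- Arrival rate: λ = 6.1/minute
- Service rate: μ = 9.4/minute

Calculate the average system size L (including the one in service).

ρ = λ/μ = 6.1/9.4 = 0.6489
For M/M/1: L = λ/(μ-λ)
L = 6.1/(9.4-6.1) = 6.1/3.30
L = 1.8485 emails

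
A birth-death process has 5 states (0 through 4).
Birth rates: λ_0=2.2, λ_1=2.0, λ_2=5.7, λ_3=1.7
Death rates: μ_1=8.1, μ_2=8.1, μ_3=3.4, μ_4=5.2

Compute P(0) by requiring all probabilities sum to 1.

Ratios P(n)/P(0) = (λ₀···λₙ₋₁)/(μ₁···μₙ):
P(1)/P(0) = (2.2)/(8.1) = 0.271605
P(2)/P(0) = (2.2×2.0)/(8.1×8.1) = 0.0670629
P(3)/P(0) = (2.2×2.0×5.7)/(8.1×8.1×3.4) = 0.112429
P(4)/P(0) = (2.2×2.0×5.7×1.7)/(8.1×8.1×3.4×5.2) = 0.0367557

Normalization: ∑ P(n) = 1
P(0) × (1.00000 + 0.271605 + 0.0670629 + 0.112429 + 0.0367557) = 1
P(0) × 1.4879 = 1
P(0) = 1/1.4879 = 0.6721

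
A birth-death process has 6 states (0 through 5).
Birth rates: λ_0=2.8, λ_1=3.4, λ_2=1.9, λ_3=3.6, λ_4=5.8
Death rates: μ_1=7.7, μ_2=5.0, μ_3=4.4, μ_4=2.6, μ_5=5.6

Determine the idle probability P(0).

Ratios P(n)/P(0) = (λ₀···λₙ₋₁)/(μ₁···μₙ):
P(1)/P(0) = (2.8)/(7.7) = 0.36364
P(2)/P(0) = (2.8×3.4)/(7.7×5.0) = 0.24727
P(3)/P(0) = (2.8×3.4×1.9)/(7.7×5.0×4.4) = 0.10678
P(4)/P(0) = (2.8×3.4×1.9×3.6)/(7.7×5.0×4.4×2.6) = 0.14784
P(5)/P(0) = (2.8×3.4×1.9×3.6×5.8)/(7.7×5.0×4.4×2.6×5.6) = 0.15313

Normalization: ∑ P(n) = 1
P(0) × (1.0000 + 0.36364 + 0.24727 + 0.10678 + 0.14784 + 0.15313) = 1
P(0) × 2.0187 = 1
P(0) = 1/2.0187 = 0.4954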